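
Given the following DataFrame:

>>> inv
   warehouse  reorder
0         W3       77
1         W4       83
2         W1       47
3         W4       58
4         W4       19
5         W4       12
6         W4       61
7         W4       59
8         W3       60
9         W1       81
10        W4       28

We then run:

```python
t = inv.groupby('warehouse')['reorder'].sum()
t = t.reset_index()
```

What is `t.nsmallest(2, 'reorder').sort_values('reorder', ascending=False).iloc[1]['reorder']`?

128

group by warehouse, sum of reorder:
warehouse
W1    128
W3    137
W4    320
Name: reorder, dtype: int64
reset_index():
  warehouse  reorder
0        W1      128
1        W3      137
2        W4      320
take 2 rows with smallest reorder:
  warehouse  reorder
0        W1      128
1        W3      137
sort by reorder descending:
  warehouse  reorder
1        W3      137
0        W1      128
Taking the value at position 1, column 'reorder' gives 128.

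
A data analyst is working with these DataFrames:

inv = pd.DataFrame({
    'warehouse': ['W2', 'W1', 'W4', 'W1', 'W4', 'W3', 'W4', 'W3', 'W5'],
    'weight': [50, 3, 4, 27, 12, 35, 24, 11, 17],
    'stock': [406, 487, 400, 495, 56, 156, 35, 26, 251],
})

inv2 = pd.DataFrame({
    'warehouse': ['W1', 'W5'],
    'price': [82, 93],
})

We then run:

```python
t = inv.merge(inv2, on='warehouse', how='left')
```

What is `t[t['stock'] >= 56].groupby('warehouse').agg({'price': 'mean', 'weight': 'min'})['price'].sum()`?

175.0

merge on 'warehouse' (how='left') → 9 rows:
  warehouse  weight  stock  price
0        W2      50    406    NaN
1        W1       3    487   82.0
2        W4       4    400    NaN
3        W1      27    495   82.0
4        W4      12     56    NaN
5        W3      35    156    NaN
6        W4      24     35    NaN
7        W3      11     26    NaN
8        W5      17    251   93.0
filter rows where stock >= 56:
  warehouse  weight  stock  price
0        W2      50    406    NaN
1        W1       3    487   82.0
2        W4       4    400    NaN
3        W1      27    495   82.0
4        W4      12     56    NaN
5        W3      35    156    NaN
8        W5      17    251   93.0
group by warehouse: mean(price), min(weight):
           price  weight
warehouse               
W1          82.0       3
W2           NaN      50
W3           NaN      35
W4           NaN       4
W5          93.0      17
The sum of column 'price' is 175.0.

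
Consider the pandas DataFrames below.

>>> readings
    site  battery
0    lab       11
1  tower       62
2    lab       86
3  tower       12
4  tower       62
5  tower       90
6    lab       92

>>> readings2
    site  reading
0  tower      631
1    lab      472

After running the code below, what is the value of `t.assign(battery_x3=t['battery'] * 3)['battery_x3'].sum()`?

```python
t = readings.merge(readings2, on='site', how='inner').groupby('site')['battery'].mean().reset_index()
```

merge on 'site' (how='inner') → 7 rows:
    site  battery  reading
0    lab       11      472
1  tower       62      631
2    lab       86      472
3  tower       12      631
4  tower       62      631
5  tower       90      631
6    lab       92      472
group by site, mean of battery:
site
lab      63.0
tower    56.5
Name: battery, dtype: float64
reset_index():
    site  battery
0    lab     63.0
1  tower     56.5
add column battery_x3 = t['battery'] * 3:
    site  battery  battery_x3
0    lab     63.0       189.0
1  tower     56.5       169.5
Hence 358.5.

358.5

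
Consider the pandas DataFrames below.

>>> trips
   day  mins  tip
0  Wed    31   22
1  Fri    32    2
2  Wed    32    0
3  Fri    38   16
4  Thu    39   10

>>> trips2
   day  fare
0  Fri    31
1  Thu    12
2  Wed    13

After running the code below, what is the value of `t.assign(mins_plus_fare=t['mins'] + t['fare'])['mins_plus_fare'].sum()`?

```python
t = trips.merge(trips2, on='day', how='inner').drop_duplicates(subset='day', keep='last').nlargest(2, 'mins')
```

merge on 'day' (how='inner') → 5 rows:
   day  mins  tip  fare
0  Wed    31   22    13
1  Fri    32    2    31
2  Wed    32    0    13
3  Fri    38   16    31
4  Thu    39   10    12
drop duplicate day (keep=last):
   day  mins  tip  fare
2  Wed    32    0    13
3  Fri    38   16    31
4  Thu    39   10    12
take 2 rows with largest mins:
   day  mins  tip  fare
4  Thu    39   10    12
3  Fri    38   16    31
add column mins_plus_fare = t['mins'] + t['fare']:
   day  mins  tip  fare  mins_plus_fare
4  Thu    39   10    12              51
3  Fri    38   16    31              69
Finally, sum of column 'mins_plus_fare' = 120.

120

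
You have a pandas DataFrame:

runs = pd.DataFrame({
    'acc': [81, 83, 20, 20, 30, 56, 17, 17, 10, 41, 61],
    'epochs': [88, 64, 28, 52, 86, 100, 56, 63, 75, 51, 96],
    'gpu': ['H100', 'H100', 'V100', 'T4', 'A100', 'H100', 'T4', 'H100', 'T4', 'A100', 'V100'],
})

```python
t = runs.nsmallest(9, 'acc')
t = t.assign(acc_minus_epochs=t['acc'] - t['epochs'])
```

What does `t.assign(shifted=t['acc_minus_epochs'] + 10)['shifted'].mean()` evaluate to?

take 9 rows with smallest acc:
    acc  epochs   gpu
8    10      75    T4
6    17      56    T4
7    17      63  H100
2    20      28  V100
3    20      52    T4
4    30      86  A100
9    41      51  A100
5    56     100  H100
10   61      96  V100
add column acc_minus_epochs = t['acc'] - t['epochs']:
    acc  epochs   gpu  acc_minus_epochs
8    10      75    T4               -65
6    17      56    T4               -39
7    17      63  H100               -46
2    20      28  V100                -8
3    20      52    T4               -32
4    30      86  A100               -56
9    41      51  A100               -10
5    56     100  H100               -44
10   61      96  V100               -35
add column shifted = t['acc_minus_epochs'] + 10:
    acc  epochs   gpu  acc_minus_epochs  shifted
8    10      75    T4               -65      -55
6    17      56    T4               -39      -29
7    17      63  H100               -46      -36
2    20      28  V100                -8        2
3    20      52    T4               -32      -22
4    30      86  A100               -56      -46
9    41      51  A100               -10        0
5    56     100  H100               -44      -34
10   61      96  V100               -35      -25
Taking the mean of column 'shifted' gives -27.2222222222.

-27.2222222222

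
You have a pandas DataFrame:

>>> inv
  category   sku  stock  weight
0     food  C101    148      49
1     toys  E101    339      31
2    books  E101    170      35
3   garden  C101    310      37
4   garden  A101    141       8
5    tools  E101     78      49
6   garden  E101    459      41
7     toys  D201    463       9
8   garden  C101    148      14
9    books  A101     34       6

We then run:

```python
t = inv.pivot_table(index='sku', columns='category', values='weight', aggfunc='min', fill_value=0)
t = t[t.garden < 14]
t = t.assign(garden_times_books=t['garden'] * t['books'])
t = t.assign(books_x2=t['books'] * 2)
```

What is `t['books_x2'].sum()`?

12

pivot: rows=sku, cols=category, min(weight):
category  books  food  garden  tools  toys
sku                                       
A101          6     0       8      0     0
C101          0    49      14      0     0
D201          0     0       0      0     9
E101         35     0      41     49    31
filter rows where garden < 14:
category  books  food  garden  tools  toys
sku                                       
A101          6     0       8      0     0
D201          0     0       0      0     9
add column garden_times_books = t['garden'] * t['books']:
category  books  food  garden  tools  toys  garden_times_books
sku                                                           
A101          6     0       8      0     0                  48
D201          0     0       0      0     9                   0
add column books_x2 = t['books'] * 2:
category  books  food  garden  tools  toys  garden_times_books  books_x2
sku                                                                     
A101          6     0       8      0     0                  48        12
D201          0     0       0      0     9                   0         0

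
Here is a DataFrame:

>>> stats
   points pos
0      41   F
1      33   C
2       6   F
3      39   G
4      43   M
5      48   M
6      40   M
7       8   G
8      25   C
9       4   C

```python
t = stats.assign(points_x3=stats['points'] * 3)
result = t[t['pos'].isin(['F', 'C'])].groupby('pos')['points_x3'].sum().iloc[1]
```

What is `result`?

add column points_x3 = stats['points'] * 3:
   points pos  points_x3
0      41   F        123
1      33   C         99
2       6   F         18
3      39   G        117
4      43   M        129
5      48   M        144
6      40   M        120
7       8   G         24
8      25   C         75
9       4   C         12
filter rows where pos in ['F', 'C']:
   points pos  points_x3
0      41   F        123
1      33   C         99
2       6   F         18
8      25   C         75
9       4   C         12
group by pos, sum of points_x3:
pos
C    186
F    141
Name: points_x3, dtype: int64
Then the value at position 1: 141

141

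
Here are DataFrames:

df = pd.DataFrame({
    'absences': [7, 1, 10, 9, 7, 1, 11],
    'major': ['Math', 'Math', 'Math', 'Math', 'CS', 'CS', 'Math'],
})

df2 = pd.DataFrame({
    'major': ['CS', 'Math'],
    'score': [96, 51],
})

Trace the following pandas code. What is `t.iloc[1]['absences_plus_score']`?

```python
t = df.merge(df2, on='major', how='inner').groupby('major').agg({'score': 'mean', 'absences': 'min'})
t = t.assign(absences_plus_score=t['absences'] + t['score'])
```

merge on 'major' (how='inner') → 7 rows:
   absences major  score
0         7  Math     51
1         1  Math     51
2        10  Math     51
3         9  Math     51
4         7    CS     96
5         1    CS     96
6        11  Math     51
group by major: mean(score), min(absences):
       score  absences
major                 
CS      96.0         1
Math    51.0         1
add column absences_plus_score = t['absences'] + t['score']:
       score  absences  absences_plus_score
major                                      
CS      96.0         1                 97.0
Math    51.0         1                 52.0
Then the value at position 1, column 'absences_plus_score': 52.0

52.0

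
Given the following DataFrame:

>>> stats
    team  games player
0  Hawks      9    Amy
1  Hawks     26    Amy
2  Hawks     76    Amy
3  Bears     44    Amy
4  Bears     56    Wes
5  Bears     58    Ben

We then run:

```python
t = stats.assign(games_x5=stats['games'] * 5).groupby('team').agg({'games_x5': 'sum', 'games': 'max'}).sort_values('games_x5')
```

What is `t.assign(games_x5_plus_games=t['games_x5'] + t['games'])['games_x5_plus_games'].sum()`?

add column games_x5 = stats['games'] * 5:
    team  games player  games_x5
0  Hawks      9    Amy        45
1  Hawks     26    Amy       130
2  Hawks     76    Amy       380
3  Bears     44    Amy       220
4  Bears     56    Wes       280
5  Bears     58    Ben       290
group by team: sum(games_x5), max(games):
       games_x5  games
team                  
Bears       790     58
Hawks       555     76
sort by games_x5:
       games_x5  games
team                  
Hawks       555     76
Bears       790     58
add column games_x5_plus_games = t['games_x5'] + t['games']:
       games_x5  games  games_x5_plus_games
team                                       
Hawks       555     76                  631
Bears       790     58                  848
Reading off the sum of column 'games_x5_plus_games', we get 1479.

1479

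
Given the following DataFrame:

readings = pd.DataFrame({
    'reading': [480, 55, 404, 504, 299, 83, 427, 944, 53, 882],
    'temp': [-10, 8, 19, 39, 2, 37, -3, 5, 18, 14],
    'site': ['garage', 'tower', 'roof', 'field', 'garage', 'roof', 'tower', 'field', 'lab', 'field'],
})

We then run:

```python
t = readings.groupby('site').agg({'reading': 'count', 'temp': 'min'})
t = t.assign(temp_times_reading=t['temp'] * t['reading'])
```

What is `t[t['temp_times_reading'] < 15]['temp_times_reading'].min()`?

-20

group by site: count(reading), min(temp):
        reading  temp
site                 
field         3     5
garage        2   -10
lab           1    18
roof          2    19
tower         2    -3
add column temp_times_reading = t['temp'] * t['reading']:
        reading  temp  temp_times_reading
site                                     
field         3     5                  15
garage        2   -10                 -20
lab           1    18                  18
roof          2    19                  38
tower         2    -3                  -6
filter rows where temp_times_reading < 15:
        reading  temp  temp_times_reading
site                                     
garage        2   -10                 -20
tower         2    -3                  -6
So min() = -20.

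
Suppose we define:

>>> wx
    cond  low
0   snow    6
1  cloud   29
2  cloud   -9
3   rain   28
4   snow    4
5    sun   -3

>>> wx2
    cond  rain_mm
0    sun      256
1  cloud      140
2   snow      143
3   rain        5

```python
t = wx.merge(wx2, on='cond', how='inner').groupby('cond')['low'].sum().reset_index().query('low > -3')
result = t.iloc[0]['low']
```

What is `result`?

merge on 'cond' (how='inner') → 6 rows:
    cond  low  rain_mm
0   snow    6      143
1  cloud   29      140
2  cloud   -9      140
3   rain   28        5
4   snow    4      143
5    sun   -3      256
group by cond, sum of low:
cond
cloud    20
rain     28
snow     10
sun      -3
Name: low, dtype: int64
reset_index():
    cond  low
0  cloud   20
1   rain   28
2   snow   10
3    sun   -3
filter rows where low > -3:
    cond  low
0  cloud   20
1   rain   28
2   snow   10
Taking the value at position 0, column 'low' gives 20.

20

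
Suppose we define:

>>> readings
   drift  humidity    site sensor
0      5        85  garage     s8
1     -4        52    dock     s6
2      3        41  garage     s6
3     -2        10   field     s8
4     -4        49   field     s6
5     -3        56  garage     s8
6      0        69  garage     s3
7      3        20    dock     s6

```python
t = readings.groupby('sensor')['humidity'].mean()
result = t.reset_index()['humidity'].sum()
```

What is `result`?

group by sensor, mean of humidity:
sensor
s3    69.000000
s6    40.500000
s8    50.333333
Name: humidity, dtype: float64
reset_index():
  sensor   humidity
0     s3  69.000000
1     s6  40.500000
2     s8  50.333333
Reading off the sum of column 'humidity', we get 159.833333333.

159.833333333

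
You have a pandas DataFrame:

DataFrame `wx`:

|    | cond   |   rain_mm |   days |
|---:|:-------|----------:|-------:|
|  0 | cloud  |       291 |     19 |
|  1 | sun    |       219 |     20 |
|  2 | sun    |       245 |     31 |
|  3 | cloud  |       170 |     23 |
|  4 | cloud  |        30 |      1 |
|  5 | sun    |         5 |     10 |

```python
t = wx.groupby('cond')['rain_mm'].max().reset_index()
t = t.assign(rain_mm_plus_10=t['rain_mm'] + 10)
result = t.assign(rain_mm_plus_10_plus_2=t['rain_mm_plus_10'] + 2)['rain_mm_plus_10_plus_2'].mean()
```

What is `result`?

280.0

group by cond, max of rain_mm:
cond
cloud    291
sun      245
Name: rain_mm, dtype: int64
reset_index():
    cond  rain_mm
0  cloud      291
1    sun      245
add column rain_mm_plus_10 = t['rain_mm'] + 10:
    cond  rain_mm  rain_mm_plus_10
0  cloud      291              301
1    sun      245              255
add column rain_mm_plus_10_plus_2 = t['rain_mm_plus_10'] + 2:
    cond  rain_mm  rain_mm_plus_10  rain_mm_plus_10_plus_2
0  cloud      291              301                     303
1    sun      245              255                     257
Taking the mean of column 'rain_mm_plus_10_plus_2' gives 280.0.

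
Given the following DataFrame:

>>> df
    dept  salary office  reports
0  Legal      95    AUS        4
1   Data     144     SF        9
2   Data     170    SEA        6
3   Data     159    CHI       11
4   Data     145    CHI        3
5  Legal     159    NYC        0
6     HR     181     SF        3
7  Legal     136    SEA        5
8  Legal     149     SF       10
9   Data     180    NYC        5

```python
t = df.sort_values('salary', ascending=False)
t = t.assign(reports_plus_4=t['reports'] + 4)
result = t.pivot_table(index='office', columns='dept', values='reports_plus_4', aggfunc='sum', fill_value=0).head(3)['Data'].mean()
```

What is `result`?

10.3333333333

sort by salary descending:
    dept  salary office  reports
6     HR     181     SF        3
9   Data     180    NYC        5
2   Data     170    SEA        6
3   Data     159    CHI       11
5  Legal     159    NYC        0
8  Legal     149     SF       10
4   Data     145    CHI        3
1   Data     144     SF        9
7  Legal     136    SEA        5
0  Legal      95    AUS        4
add column reports_plus_4 = t['reports'] + 4:
    dept  salary office  reports  reports_plus_4
6     HR     181     SF        3               7
9   Data     180    NYC        5               9
2   Data     170    SEA        6              10
3   Data     159    CHI       11              15
5  Legal     159    NYC        0               4
8  Legal     149     SF       10              14
4   Data     145    CHI        3               7
1   Data     144     SF        9              13
7  Legal     136    SEA        5               9
0  Legal      95    AUS        4               8
pivot: rows=office, cols=dept, sum(reports_plus_4):
dept    Data  HR  Legal
office                 
AUS        0   0      8
CHI       22   0      0
NYC        9   0      4
SEA       10   0      9
SF        13   7     14
take first 3 rows:
dept    Data  HR  Legal
office                 
AUS        0   0      8
CHI       22   0      0
NYC        9   0      4
Hence 10.3333333333.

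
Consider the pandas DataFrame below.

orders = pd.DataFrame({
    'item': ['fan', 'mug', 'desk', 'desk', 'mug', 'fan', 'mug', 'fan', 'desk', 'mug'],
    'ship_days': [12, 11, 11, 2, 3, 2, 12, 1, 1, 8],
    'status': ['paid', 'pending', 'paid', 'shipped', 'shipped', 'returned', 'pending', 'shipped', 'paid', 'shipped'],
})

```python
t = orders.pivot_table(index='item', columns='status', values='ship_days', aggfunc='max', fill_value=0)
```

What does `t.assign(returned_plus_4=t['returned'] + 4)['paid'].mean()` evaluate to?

7.66666666667

pivot: rows=item, cols=status, max(ship_days):
status  paid  pending  returned  shipped
item                                    
desk      11        0         0        2
fan       12        0         2        1
mug        0       12         0        8
add column returned_plus_4 = t['returned'] + 4:
status  paid  pending  returned  shipped  returned_plus_4
item                                                     
desk      11        0         0        2                4
fan       12        0         2        1                6
mug        0       12         0        8                4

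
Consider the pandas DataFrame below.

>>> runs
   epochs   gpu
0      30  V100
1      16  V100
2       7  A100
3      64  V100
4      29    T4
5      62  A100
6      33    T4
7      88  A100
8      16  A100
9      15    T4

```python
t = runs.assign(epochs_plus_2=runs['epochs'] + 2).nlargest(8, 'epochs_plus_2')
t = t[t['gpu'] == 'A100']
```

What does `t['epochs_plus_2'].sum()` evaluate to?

172

add column epochs_plus_2 = runs['epochs'] + 2:
   epochs   gpu  epochs_plus_2
0      30  V100             32
1      16  V100             18
2       7  A100              9
3      64  V100             66
4      29    T4             31
5      62  A100             64
6      33    T4             35
7      88  A100             90
8      16  A100             18
9      15    T4             17
take 8 rows with largest epochs_plus_2:
   epochs   gpu  epochs_plus_2
7      88  A100             90
3      64  V100             66
5      62  A100             64
6      33    T4             35
0      30  V100             32
4      29    T4             31
1      16  V100             18
8      16  A100             18
filter rows where gpu == 'A100':
   epochs   gpu  epochs_plus_2
7      88  A100             90
5      62  A100             64
8      16  A100             18
Finally, sum of column 'epochs_plus_2' = 172.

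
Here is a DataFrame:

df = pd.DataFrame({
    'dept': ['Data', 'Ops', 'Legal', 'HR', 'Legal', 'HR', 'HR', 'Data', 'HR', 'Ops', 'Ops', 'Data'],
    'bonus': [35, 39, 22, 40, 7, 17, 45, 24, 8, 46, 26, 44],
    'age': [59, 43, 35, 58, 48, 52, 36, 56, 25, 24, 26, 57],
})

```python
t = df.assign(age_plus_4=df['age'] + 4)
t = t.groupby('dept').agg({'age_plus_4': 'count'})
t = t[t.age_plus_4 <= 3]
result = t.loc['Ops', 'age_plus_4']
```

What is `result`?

add column age_plus_4 = df['age'] + 4:
     dept  bonus  age  age_plus_4
0    Data     35   59          63
1     Ops     39   43          47
2   Legal     22   35          39
3      HR     40   58          62
4   Legal      7   48          52
5      HR     17   52          56
6      HR     45   36          40
7    Data     24   56          60
8      HR      8   25          29
9     Ops     46   24          28
10    Ops     26   26          30
11   Data     44   57          61
group by dept, count of age_plus_4:
       age_plus_4
dept             
Data            3
HR              4
Legal           2
Ops             3
filter rows where age_plus_4 <= 3:
       age_plus_4
dept             
Data            3
Legal           2
Ops             3
Then the value at row 'Ops', column 'age_plus_4': 3

3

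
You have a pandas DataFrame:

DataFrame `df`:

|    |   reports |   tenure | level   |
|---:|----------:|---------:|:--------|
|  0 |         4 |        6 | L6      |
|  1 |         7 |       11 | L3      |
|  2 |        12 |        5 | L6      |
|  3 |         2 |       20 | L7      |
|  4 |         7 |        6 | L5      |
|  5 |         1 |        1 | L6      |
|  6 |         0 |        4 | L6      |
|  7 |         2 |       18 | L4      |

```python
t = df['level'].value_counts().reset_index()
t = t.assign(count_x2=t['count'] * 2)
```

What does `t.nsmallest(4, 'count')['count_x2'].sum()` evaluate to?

value_counts of level:
level
L6    4
L3    1
L7    1
L5    1
L4    1
Name: count, dtype: int64
reset_index():
  level  count
0    L6      4
1    L3      1
2    L7      1
3    L5      1
4    L4      1
add column count_x2 = t['count'] * 2:
  level  count  count_x2
0    L6      4         8
1    L3      1         2
2    L7      1         2
3    L5      1         2
4    L4      1         2
take 4 rows with smallest count:
  level  count  count_x2
1    L3      1         2
2    L7      1         2
3    L5      1         2
4    L4      1         2
sum of column 'count_x2' → 8

8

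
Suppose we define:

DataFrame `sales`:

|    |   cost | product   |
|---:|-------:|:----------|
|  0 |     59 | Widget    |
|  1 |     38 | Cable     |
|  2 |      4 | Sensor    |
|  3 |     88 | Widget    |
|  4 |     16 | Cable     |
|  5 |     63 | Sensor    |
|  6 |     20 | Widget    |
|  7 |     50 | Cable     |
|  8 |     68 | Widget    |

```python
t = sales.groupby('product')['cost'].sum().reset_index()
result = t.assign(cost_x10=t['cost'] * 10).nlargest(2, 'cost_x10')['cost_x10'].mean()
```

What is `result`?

group by product, sum of cost:
product
Cable     104
Sensor     67
Widget    235
Name: cost, dtype: int64
reset_index():
  product  cost
0   Cable   104
1  Sensor    67
2  Widget   235
add column cost_x10 = t['cost'] * 10:
  product  cost  cost_x10
0   Cable   104      1040
1  Sensor    67       670
2  Widget   235      2350
take 2 rows with largest cost_x10:
  product  cost  cost_x10
2  Widget   235      2350
0   Cable   104      1040

1695.0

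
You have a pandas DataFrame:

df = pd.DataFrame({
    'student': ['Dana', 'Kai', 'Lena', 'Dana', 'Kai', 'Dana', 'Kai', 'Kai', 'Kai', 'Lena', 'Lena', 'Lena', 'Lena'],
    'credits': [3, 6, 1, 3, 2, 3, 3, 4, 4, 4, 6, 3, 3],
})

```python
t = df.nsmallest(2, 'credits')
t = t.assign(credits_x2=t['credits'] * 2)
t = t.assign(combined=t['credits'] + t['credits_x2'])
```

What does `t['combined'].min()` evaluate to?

take 2 rows with smallest credits:
  student  credits
2    Lena        1
4     Kai        2
add column credits_x2 = t['credits'] * 2:
  student  credits  credits_x2
2    Lena        1           2
4     Kai        2           4
add column combined = t['credits'] + t['credits_x2']:
  student  credits  credits_x2  combined
2    Lena        1           2         3
4     Kai        2           4         6

3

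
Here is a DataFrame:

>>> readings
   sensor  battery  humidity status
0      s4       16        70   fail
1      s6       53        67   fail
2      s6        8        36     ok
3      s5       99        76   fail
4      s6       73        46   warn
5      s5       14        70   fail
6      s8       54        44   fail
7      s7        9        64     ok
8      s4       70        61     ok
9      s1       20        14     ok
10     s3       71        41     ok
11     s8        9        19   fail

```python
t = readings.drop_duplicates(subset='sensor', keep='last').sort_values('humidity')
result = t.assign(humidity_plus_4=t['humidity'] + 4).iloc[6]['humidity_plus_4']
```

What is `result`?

74

drop duplicate sensor (keep=last):
   sensor  battery  humidity status
4      s6       73        46   warn
5      s5       14        70   fail
7      s7        9        64     ok
8      s4       70        61     ok
9      s1       20        14     ok
10     s3       71        41     ok
11     s8        9        19   fail
sort by humidity:
   sensor  battery  humidity status
9      s1       20        14     ok
11     s8        9        19   fail
10     s3       71        41     ok
4      s6       73        46   warn
8      s4       70        61     ok
7      s7        9        64     ok
5      s5       14        70   fail
add column humidity_plus_4 = t['humidity'] + 4:
   sensor  battery  humidity status  humidity_plus_4
9      s1       20        14     ok               18
11     s8        9        19   fail               23
10     s3       71        41     ok               45
4      s6       73        46   warn               50
8      s4       70        61     ok               65
7      s7        9        64     ok               68
5      s5       14        70   fail               74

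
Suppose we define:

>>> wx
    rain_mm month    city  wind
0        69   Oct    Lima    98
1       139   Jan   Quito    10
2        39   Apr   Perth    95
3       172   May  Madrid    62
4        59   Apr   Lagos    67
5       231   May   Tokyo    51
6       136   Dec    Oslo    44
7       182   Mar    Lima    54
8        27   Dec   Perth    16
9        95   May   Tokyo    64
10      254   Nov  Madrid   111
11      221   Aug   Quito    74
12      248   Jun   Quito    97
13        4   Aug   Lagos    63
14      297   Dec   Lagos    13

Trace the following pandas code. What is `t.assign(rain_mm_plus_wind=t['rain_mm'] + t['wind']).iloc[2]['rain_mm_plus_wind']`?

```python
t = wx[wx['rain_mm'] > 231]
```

310

filter rows where rain_mm > 231:
    rain_mm month    city  wind
10      254   Nov  Madrid   111
12      248   Jun   Quito    97
14      297   Dec   Lagos    13
add column rain_mm_plus_wind = t['rain_mm'] + t['wind']:
    rain_mm month    city  wind  rain_mm_plus_wind
10      254   Nov  Madrid   111                365
12      248   Jun   Quito    97                345
14      297   Dec   Lagos    13                310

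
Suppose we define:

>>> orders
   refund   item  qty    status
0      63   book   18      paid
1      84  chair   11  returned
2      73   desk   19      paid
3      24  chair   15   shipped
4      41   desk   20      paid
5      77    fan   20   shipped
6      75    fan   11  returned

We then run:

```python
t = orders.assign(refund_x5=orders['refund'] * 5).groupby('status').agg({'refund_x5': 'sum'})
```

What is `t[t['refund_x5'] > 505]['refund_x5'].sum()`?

1680

add column refund_x5 = orders['refund'] * 5:
   refund   item  qty    status  refund_x5
0      63   book   18      paid        315
1      84  chair   11  returned        420
2      73   desk   19      paid        365
3      24  chair   15   shipped        120
4      41   desk   20      paid        205
5      77    fan   20   shipped        385
6      75    fan   11  returned        375
group by status, sum of refund_x5:
          refund_x5
status             
paid            885
returned        795
shipped         505
filter rows where refund_x5 > 505:
          refund_x5
status             
paid            885
returned        795
Finally, sum of column 'refund_x5' = 1680.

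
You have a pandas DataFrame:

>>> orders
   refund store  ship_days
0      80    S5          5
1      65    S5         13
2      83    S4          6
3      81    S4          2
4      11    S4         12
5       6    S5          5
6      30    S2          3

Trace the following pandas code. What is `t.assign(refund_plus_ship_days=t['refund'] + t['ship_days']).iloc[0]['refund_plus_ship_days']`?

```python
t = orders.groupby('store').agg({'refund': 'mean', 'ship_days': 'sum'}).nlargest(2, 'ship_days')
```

group by store: mean(refund), sum(ship_days):
          refund  ship_days
store                      
S2     30.000000          3
S4     58.333333         20
S5     50.333333         23
take 2 rows with largest ship_days:
          refund  ship_days
store                      
S5     50.333333         23
S4     58.333333         20
add column refund_plus_ship_days = t['refund'] + t['ship_days']:
          refund  ship_days  refund_plus_ship_days
store                                             
S5     50.333333         23              73.333333
S4     58.333333         20              78.333333

73.3333333333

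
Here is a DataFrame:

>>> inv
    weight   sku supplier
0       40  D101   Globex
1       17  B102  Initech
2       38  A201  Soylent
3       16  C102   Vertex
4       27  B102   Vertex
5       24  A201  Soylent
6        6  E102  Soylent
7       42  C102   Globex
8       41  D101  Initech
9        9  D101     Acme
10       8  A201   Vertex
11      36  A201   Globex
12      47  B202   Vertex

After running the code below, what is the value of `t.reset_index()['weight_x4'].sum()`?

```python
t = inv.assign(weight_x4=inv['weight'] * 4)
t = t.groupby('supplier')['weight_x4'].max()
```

708

add column weight_x4 = inv['weight'] * 4:
    weight   sku supplier  weight_x4
0       40  D101   Globex        160
1       17  B102  Initech         68
2       38  A201  Soylent        152
3       16  C102   Vertex         64
4       27  B102   Vertex        108
5       24  A201  Soylent         96
6        6  E102  Soylent         24
7       42  C102   Globex        168
8       41  D101  Initech        164
9        9  D101     Acme         36
10       8  A201   Vertex         32
11      36  A201   Globex        144
12      47  B202   Vertex        188
group by supplier, max of weight_x4:
supplier
Acme        36
Globex     168
Initech    164
Soylent    152
Vertex     188
Name: weight_x4, dtype: int64
reset_index():
  supplier  weight_x4
0     Acme         36
1   Globex        168
2  Initech        164
3  Soylent        152
4   Vertex        188
Then the sum of column 'weight_x4': 708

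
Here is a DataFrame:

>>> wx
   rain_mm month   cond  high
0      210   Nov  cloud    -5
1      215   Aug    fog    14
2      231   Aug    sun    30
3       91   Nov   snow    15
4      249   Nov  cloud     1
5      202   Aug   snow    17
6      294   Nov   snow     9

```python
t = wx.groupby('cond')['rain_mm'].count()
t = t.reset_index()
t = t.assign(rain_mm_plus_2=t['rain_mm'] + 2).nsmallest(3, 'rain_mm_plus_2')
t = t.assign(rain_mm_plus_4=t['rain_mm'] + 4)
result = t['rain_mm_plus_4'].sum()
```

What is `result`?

group by cond, count of rain_mm:
cond
cloud    2
fog      1
snow     3
sun      1
Name: rain_mm, dtype: int64
reset_index():
    cond  rain_mm
0  cloud        2
1    fog        1
2   snow        3
3    sun        1
add column rain_mm_plus_2 = t['rain_mm'] + 2:
    cond  rain_mm  rain_mm_plus_2
0  cloud        2               4
1    fog        1               3
2   snow        3               5
3    sun        1               3
take 3 rows with smallest rain_mm_plus_2:
    cond  rain_mm  rain_mm_plus_2
1    fog        1               3
3    sun        1               3
0  cloud        2               4
add column rain_mm_plus_4 = t['rain_mm'] + 4:
    cond  rain_mm  rain_mm_plus_2  rain_mm_plus_4
1    fog        1               3               5
3    sun        1               3               5
0  cloud        2               4               6
So sum() = 16.

16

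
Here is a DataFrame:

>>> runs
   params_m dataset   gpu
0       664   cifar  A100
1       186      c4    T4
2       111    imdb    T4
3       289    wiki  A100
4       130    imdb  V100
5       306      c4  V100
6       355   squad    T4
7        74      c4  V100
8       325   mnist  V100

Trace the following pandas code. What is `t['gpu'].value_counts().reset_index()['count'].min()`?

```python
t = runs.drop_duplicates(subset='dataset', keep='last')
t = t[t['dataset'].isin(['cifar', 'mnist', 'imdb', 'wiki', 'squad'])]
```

1

drop duplicate dataset (keep=last):
   params_m dataset   gpu
0       664   cifar  A100
3       289    wiki  A100
4       130    imdb  V100
6       355   squad    T4
7        74      c4  V100
8       325   mnist  V100
filter rows where dataset in ['cifar', 'mnist', 'imdb', 'wiki', 'squad']:
   params_m dataset   gpu
0       664   cifar  A100
3       289    wiki  A100
4       130    imdb  V100
6       355   squad    T4
8       325   mnist  V100
value_counts of gpu:
gpu
A100    2
V100    2
T4      1
Name: count, dtype: int64
reset_index():
    gpu  count
0  A100      2
1  V100      2
2    T4      1
Finally, min of column 'count' = 1.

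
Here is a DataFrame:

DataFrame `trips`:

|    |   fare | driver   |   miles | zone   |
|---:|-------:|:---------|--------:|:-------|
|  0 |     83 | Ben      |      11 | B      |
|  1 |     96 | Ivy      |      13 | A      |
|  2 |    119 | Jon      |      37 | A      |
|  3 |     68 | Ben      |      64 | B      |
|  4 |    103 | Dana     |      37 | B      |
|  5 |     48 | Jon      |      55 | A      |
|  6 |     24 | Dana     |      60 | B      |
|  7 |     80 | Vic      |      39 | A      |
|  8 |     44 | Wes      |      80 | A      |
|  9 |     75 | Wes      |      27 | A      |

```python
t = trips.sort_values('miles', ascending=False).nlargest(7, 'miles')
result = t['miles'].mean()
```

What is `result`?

53.1428571429

sort by miles descending:
   fare driver  miles zone
8    44    Wes     80    A
3    68    Ben     64    B
6    24   Dana     60    B
5    48    Jon     55    A
7    80    Vic     39    A
2   119    Jon     37    A
4   103   Dana     37    B
9    75    Wes     27    A
1    96    Ivy     13    A
0    83    Ben     11    B
take 7 rows with largest miles:
   fare driver  miles zone
8    44    Wes     80    A
3    68    Ben     64    B
6    24   Dana     60    B
5    48    Jon     55    A
7    80    Vic     39    A
2   119    Jon     37    A
4   103   Dana     37    B
Taking the mean of column 'miles' gives 53.1428571429.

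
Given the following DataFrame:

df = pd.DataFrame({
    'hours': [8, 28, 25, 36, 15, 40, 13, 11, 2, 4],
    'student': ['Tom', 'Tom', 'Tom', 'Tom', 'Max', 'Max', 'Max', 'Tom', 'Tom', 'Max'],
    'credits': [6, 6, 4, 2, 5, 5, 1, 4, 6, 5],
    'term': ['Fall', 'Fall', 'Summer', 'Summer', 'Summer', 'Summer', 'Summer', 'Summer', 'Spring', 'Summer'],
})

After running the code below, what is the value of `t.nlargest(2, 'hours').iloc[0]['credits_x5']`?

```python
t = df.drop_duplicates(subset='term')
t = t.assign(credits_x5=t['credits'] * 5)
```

drop duplicate term (keep=first):
   hours student  credits    term
0      8     Tom        6    Fall
2     25     Tom        4  Summer
8      2     Tom        6  Spring
add column credits_x5 = t['credits'] * 5:
   hours student  credits    term  credits_x5
0      8     Tom        6    Fall          30
2     25     Tom        4  Summer          20
8      2     Tom        6  Spring          30
take 2 rows with largest hours:
   hours student  credits    term  credits_x5
2     25     Tom        4  Summer          20
0      8     Tom        6    Fall          30
value at position 0, column 'credits_x5' → 20

20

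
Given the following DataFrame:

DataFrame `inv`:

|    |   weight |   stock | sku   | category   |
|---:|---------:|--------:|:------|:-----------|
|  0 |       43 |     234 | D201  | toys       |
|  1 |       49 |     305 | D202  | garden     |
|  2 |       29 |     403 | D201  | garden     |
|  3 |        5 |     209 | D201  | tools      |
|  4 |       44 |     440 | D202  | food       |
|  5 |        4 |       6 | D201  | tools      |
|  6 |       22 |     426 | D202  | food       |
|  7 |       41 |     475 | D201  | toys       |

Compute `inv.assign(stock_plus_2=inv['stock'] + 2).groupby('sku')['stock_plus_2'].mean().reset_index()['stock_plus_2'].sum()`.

659.733333333

add column stock_plus_2 = inv['stock'] + 2:
   weight  stock   sku category  stock_plus_2
0      43    234  D201     toys           236
1      49    305  D202   garden           307
2      29    403  D201   garden           405
3       5    209  D201    tools           211
4      44    440  D202     food           442
5       4      6  D201    tools             8
6      22    426  D202     food           428
7      41    475  D201     toys           477
group by sku, mean of stock_plus_2:
sku
D201    267.400000
D202    392.333333
Name: stock_plus_2, dtype: float64
reset_index():
    sku  stock_plus_2
0  D201    267.400000
1  D202    392.333333
So sum() = 659.733333333.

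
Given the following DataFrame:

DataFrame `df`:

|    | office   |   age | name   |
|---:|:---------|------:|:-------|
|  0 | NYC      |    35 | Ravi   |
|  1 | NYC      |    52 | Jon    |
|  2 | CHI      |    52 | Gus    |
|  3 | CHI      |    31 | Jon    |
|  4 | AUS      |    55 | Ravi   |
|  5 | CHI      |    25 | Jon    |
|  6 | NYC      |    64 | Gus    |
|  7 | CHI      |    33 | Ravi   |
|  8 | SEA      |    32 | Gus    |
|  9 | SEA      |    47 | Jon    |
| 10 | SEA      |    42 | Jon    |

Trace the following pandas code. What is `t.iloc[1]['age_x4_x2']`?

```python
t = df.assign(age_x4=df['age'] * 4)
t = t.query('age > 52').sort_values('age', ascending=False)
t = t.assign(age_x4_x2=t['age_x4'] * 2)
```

add column age_x4 = df['age'] * 4:
   office  age  name  age_x4
0     NYC   35  Ravi     140
1     NYC   52   Jon     208
2     CHI   52   Gus     208
3     CHI   31   Jon     124
4     AUS   55  Ravi     220
5     CHI   25   Jon     100
6     NYC   64   Gus     256
7     CHI   33  Ravi     132
8     SEA   32   Gus     128
9     SEA   47   Jon     188
10    SEA   42   Jon     168
filter rows where age > 52:
  office  age  name  age_x4
4    AUS   55  Ravi     220
6    NYC   64   Gus     256
sort by age descending:
  office  age  name  age_x4
6    NYC   64   Gus     256
4    AUS   55  Ravi     220
add column age_x4_x2 = t['age_x4'] * 2:
  office  age  name  age_x4  age_x4_x2
6    NYC   64   Gus     256        512
4    AUS   55  Ravi     220        440

440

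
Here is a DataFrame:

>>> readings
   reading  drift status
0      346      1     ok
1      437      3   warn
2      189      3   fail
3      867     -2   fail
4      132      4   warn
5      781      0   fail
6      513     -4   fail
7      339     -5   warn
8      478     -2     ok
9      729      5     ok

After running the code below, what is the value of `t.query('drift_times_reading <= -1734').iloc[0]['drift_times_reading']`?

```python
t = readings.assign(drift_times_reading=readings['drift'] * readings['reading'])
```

add column drift_times_reading = readings['drift'] * readings['reading']:
   reading  drift status  drift_times_reading
0      346      1     ok                  346
1      437      3   warn                 1311
2      189      3   fail                  567
3      867     -2   fail                -1734
4      132      4   warn                  528
5      781      0   fail                    0
6      513     -4   fail                -2052
7      339     -5   warn                -1695
8      478     -2     ok                 -956
9      729      5     ok                 3645
filter rows where drift_times_reading <= -1734:
   reading  drift status  drift_times_reading
3      867     -2   fail                -1734
6      513     -4   fail                -2052

-1734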